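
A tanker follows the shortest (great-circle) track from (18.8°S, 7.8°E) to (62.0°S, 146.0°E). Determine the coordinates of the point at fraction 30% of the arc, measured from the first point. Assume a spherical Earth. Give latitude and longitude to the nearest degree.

Write both endpoints as unit vectors p₁, p₂ with components (cos φ cos λ, cos φ sin λ, sin φ).
The central angle between the endpoints is δ = arccos(p₁·p₂) ≈ 1.618 rad (92.7°).
Interpolate at f = 0.30 with slerp weights a = sin((1−f)δ)/sin δ ≈ 0.906, b = sin(fδ)/sin δ ≈ 0.467.
p = a·p₁ + b·p₂ ≈ (0.668, 0.239, -0.704); φ = arcsin(p_z) ≈ -44.78°, λ = atan2(p_y, p_x) ≈ 19.68°.

≈ (45°S, 20°E)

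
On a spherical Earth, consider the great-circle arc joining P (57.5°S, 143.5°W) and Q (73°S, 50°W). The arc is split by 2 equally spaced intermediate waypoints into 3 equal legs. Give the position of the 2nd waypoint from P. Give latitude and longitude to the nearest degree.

The haversine formula gives a central angle δ ≈ 0.649 rad (37.2°) between the endpoints.
Interpolate at f = 2/3 with slerp weights a = sin((1−f)δ)/sin δ ≈ 0.355, b = sin(fδ)/sin δ ≈ 0.694.
p = a·p₁ + b·p₂ ≈ (-0.023, -0.269, -0.963); φ = arcsin(p_z) ≈ -74.34°, λ = atan2(p_y, p_x) ≈ -94.89°.

≈ (74°S, 95°W)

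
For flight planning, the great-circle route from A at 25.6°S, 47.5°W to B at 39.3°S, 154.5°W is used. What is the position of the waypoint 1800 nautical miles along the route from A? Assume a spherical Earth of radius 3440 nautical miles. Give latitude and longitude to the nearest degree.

Write both endpoints as unit vectors p₁, p₂ with components (cos φ cos λ, cos φ sin λ, sin φ).
The central angle between the endpoints is δ = arccos(p₁·p₂) ≈ 1.501 rad (86.0°). The total great-circle distance is δ·R ≈ 1.501 × 3440 ≈ 5164 nmi, so the target fraction is f = 1800/5164 ≈ 0.349.
Interpolate at f ≈ 0.349 with slerp weights a = sin((1−f)δ)/sin δ ≈ 0.831, b = sin(fδ)/sin δ ≈ 0.501.
p = a·p₁ + b·p₂ ≈ (0.157, -0.720, -0.676); φ = arcsin(p_z) ≈ -42.57°, λ = atan2(p_y, p_x) ≈ -77.72°.

≈ 43°S, 78°W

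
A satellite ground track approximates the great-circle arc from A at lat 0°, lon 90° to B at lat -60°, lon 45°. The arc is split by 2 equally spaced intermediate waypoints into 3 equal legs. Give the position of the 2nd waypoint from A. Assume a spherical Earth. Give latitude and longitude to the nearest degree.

From cos δ = sin φ₁ sin φ₂ + cos φ₁ cos φ₂ cos Δλ, the central angle is δ ≈ 1.209 rad (69.3°).
Interpolate at f = 2/3 with slerp weights a = sin((1−f)δ)/sin δ ≈ 0.419, b = sin(fδ)/sin δ ≈ 0.772.
p = a·p₁ + b·p₂ ≈ (0.273, 0.692, -0.668); φ = arcsin(p_z) ≈ -41.93°, λ = atan2(p_y, p_x) ≈ 68.49°.

≈ lat -42°, lon 68°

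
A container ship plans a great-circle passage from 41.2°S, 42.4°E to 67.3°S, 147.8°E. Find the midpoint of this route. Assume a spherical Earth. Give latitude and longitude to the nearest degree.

≈ 65°S, 72°E

Write both endpoints as unit vectors p₁, p₂ with components (cos φ cos λ, cos φ sin λ, sin φ).
The central angle between the endpoints is δ = arccos(p₁·p₂) ≈ 1.012 rad (58.0°).
Interpolate at f = 1/2 with slerp weights a = sin((1−f)δ)/sin δ ≈ 0.572, b = sin(fδ)/sin δ ≈ 0.572.
p = a·p₁ + b·p₂ ≈ (0.131, 0.408, -0.904); φ = arcsin(p_z) ≈ -64.66°, λ = atan2(p_y, p_x) ≈ 72.19°.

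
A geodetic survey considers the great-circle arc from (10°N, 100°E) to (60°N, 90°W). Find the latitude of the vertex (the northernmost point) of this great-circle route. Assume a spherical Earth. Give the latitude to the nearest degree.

The great circle lies in the plane with unit normal n̂ = (p₁ × p₂)/|p₁ × p₂|.
Here n̂_z ≈ +0.091; the vertex latitude is φ_max = arccos|n̂_z| ≈ 84.8°.

≈ 85°N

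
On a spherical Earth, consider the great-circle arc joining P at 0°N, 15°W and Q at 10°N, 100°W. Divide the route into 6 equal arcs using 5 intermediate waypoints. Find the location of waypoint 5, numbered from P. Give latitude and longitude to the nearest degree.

≈ 9°N, 86°W

Convert each endpoint to a unit vector on the sphere (x = cos φ cos λ, y = cos φ sin λ, z = sin φ).
The central angle between the endpoints is δ = arccos(p₁·p₂) ≈ 1.485 rad (85.1°).
Interpolate at f = 5/6 with slerp weights a = sin((1−f)δ)/sin δ ≈ 0.246, b = sin(fδ)/sin δ ≈ 0.948.
p = a·p₁ + b·p₂ ≈ (0.075, -0.983, 0.165); φ = arcsin(p_z) ≈ 9.48°, λ = atan2(p_y, p_x) ≈ -85.62°.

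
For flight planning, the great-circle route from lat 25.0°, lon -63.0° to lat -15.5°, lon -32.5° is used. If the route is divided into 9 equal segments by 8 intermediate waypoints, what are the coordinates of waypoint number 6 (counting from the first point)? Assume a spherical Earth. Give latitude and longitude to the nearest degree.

≈ lat -2°, lon -42°

Convert each endpoint to a unit vector on the sphere (x = cos φ cos λ, y = cos φ sin λ, z = sin φ).
The central angle between the endpoints is δ = arccos(p₁·p₂) ≈ 0.877 rad (50.2°).
Interpolate at f = 6/9 with slerp weights a = sin((1−f)δ)/sin δ ≈ 0.375, b = sin(fδ)/sin δ ≈ 0.718.
p = a·p₁ + b·p₂ ≈ (0.738, -0.674, -0.033); φ = arcsin(p_z) ≈ -1.92°, λ = atan2(p_y, p_x) ≈ -42.43°.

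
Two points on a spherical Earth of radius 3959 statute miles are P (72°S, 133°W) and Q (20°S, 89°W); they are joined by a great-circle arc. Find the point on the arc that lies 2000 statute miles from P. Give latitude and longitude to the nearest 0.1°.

The haversine formula gives a central angle δ ≈ 1.007 rad (57.7°) between the endpoints. The total great-circle distance is δ·R ≈ 1.007 × 3959 ≈ 3988 mi, so the target fraction is f = 2000/3988 ≈ 0.502.
Interpolate at f ≈ 0.502 with slerp weights a = sin((1−f)δ)/sin δ ≈ 0.569, b = sin(fδ)/sin δ ≈ 0.572.
p = a·p₁ + b·p₂ ≈ (-0.111, -0.667, -0.737); φ = arcsin(p_z) ≈ -47.50°, λ = atan2(p_y, p_x) ≈ -99.42°.

≈ (47.5°S, 99.4°W)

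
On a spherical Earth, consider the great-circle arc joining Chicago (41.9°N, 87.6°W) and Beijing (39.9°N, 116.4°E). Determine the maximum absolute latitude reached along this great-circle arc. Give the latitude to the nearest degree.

≈ 77°N

The great circle lies in the plane with unit normal n̂ = (p₁ × p₂)/|p₁ × p₂|.
Here n̂_z ≈ -0.233; the vertex latitude is φ_max = arccos|n̂_z| ≈ 76.5°.
Check via Clairaut: cos φ_max = |cos φ₁| · sin C = cos(41.9°)·sin(18.3°) ≈ 0.233, again giving ≈ 76.5°.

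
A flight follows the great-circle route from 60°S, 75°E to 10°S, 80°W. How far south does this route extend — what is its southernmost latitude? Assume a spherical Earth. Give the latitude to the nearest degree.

≈ 77°S

The great circle lies in the plane with unit normal n̂ = (p₁ × p₂)/|p₁ × p₂|.
Here n̂_z ≈ -0.218; the vertex latitude is φ_max = arccos|n̂_z| ≈ 77.4°.
Check via Clairaut: cos φ_max = |cos φ₁| · sin C = cos(60.0°)·sin(154.2°) ≈ 0.218, again giving ≈ 77.4°.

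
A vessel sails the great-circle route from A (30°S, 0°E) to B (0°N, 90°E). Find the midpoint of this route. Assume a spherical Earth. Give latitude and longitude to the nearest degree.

Write both endpoints as unit vectors p₁, p₂ with components (cos φ cos λ, cos φ sin λ, sin φ).
The central angle between the endpoints is δ = arccos(p₁·p₂) ≈ 1.571 rad (90.0°).
Interpolate at f = 1/2 with slerp weights a = sin((1−f)δ)/sin δ ≈ 0.707, b = sin(fδ)/sin δ ≈ 0.707.
p = a·p₁ + b·p₂ ≈ (0.612, 0.707, -0.354); φ = arcsin(p_z) ≈ -20.70°, λ = atan2(p_y, p_x) ≈ 49.11°.

≈ (21°S, 49°E)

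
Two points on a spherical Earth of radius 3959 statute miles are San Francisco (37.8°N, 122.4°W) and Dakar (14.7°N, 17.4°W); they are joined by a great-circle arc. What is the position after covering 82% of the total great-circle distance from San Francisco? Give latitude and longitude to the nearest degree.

Convert each endpoint to a unit vector on the sphere (x = cos φ cos λ, y = cos φ sin λ, z = sin φ).
The central angle between the endpoints is δ = arccos(p₁·p₂) ≈ 1.613 rad (92.4°).
Interpolate at f = 0.82 with slerp weights a = sin((1−f)δ)/sin δ ≈ 0.287, b = sin(fδ)/sin δ ≈ 0.970.
p = a·p₁ + b·p₂ ≈ (0.774, -0.472, 0.422); φ = arcsin(p_z) ≈ 24.95°, λ = atan2(p_y, p_x) ≈ -31.36°.

≈ (25°N, 31°W)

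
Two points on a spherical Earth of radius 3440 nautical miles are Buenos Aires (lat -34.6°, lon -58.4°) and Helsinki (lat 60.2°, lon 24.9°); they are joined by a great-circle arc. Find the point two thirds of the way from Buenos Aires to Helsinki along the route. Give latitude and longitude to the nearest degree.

≈ lat 33°, lon -18°

Convert each endpoint to a unit vector on the sphere (x = cos φ cos λ, y = cos φ sin λ, z = sin φ).
The central angle between the endpoints is δ = arccos(p₁·p₂) ≈ 2.032 rad (116.4°).
Interpolate at f = 2/3 with slerp weights a = sin((1−f)δ)/sin δ ≈ 0.700, b = sin(fδ)/sin δ ≈ 1.091.
p = a·p₁ + b·p₂ ≈ (0.794, -0.262, 0.549); φ = arcsin(p_z) ≈ 33.30°, λ = atan2(p_y, p_x) ≈ -18.30°.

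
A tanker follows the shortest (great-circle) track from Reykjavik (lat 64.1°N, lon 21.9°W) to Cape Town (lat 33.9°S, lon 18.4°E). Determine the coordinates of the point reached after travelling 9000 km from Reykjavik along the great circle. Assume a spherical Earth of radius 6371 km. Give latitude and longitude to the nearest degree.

The haversine formula gives a central angle δ ≈ 1.798 rad (103.0°) between the endpoints. The total great-circle distance is δ·R ≈ 1.798 × 6371 ≈ 11455 km, so the target fraction is f = 9000/11455 ≈ 0.786.
Interpolate at f ≈ 0.786 with slerp weights a = sin((1−f)δ)/sin δ ≈ 0.386, b = sin(fδ)/sin δ ≈ 1.014.
p = a·p₁ + b·p₂ ≈ (0.955, 0.203, -0.218); φ = arcsin(p_z) ≈ -12.61°, λ = atan2(p_y, p_x) ≈ 11.99°.

≈ lat 13°S, lon 12°E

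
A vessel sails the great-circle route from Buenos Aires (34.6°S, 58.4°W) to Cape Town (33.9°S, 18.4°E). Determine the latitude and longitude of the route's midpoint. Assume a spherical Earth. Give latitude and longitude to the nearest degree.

≈ 41°S, 20°W

From cos δ = sin φ₁ sin φ₂ + cos φ₁ cos φ₂ cos Δλ, the central angle is δ ≈ 1.078 rad (61.8°).
Interpolate at f = 1/2 with slerp weights a = sin((1−f)δ)/sin δ ≈ 0.583, b = sin(fδ)/sin δ ≈ 0.583.
p = a·p₁ + b·p₂ ≈ (0.710, -0.256, -0.656); φ = arcsin(p_z) ≈ -40.98°, λ = atan2(p_y, p_x) ≈ -19.81°.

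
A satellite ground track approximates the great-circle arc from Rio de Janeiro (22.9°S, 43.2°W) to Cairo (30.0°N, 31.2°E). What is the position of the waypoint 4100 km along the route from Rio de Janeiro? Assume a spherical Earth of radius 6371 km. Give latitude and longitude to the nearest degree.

From cos δ = sin φ₁ sin φ₂ + cos φ₁ cos φ₂ cos Δλ, the central angle is δ ≈ 1.551 rad (88.9°). The total great-circle distance is δ·R ≈ 1.551 × 6371 ≈ 9880 km, so the target fraction is f = 4100/9880 ≈ 0.415.
Interpolate at f ≈ 0.415 with slerp weights a = sin((1−f)δ)/sin δ ≈ 0.788, b = sin(fδ)/sin δ ≈ 0.600.
p = a·p₁ + b·p₂ ≈ (0.974, -0.228, -0.007); φ = arcsin(p_z) ≈ -0.38°, λ = atan2(p_y, p_x) ≈ -13.16°.

≈ 0°N, 13°W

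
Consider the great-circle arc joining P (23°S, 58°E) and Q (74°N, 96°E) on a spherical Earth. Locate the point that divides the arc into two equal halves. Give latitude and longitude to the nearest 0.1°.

From cos δ = sin φ₁ sin φ₂ + cos φ₁ cos φ₂ cos Δλ, the central angle is δ ≈ 1.747 rad (100.1°).
Interpolate at f = 1/2 with slerp weights a = sin((1−f)δ)/sin δ ≈ 0.779, b = sin(fδ)/sin δ ≈ 0.779.
p = a·p₁ + b·p₂ ≈ (0.357, 0.821, 0.444); φ = arcsin(p_z) ≈ 26.38°, λ = atan2(p_y, p_x) ≈ 66.48°.

≈ (26.4°N, 66.5°E)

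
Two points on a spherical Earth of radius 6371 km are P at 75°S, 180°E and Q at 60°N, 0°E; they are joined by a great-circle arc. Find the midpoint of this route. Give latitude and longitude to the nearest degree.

Write both endpoints as unit vectors p₁, p₂ with components (cos φ cos λ, cos φ sin λ, sin φ).
The central angle between the endpoints is δ = arccos(p₁·p₂) ≈ 2.880 rad (165.0°).
Interpolate at f = 1/2 with slerp weights a = sin((1−f)δ)/sin δ ≈ 3.831, b = sin(fδ)/sin δ ≈ 3.831.
p = a·p₁ + b·p₂ ≈ (0.924, 0.000, -0.383); φ = arcsin(p_z) ≈ -22.50°, λ = atan2(p_y, p_x) ≈ 0.00°.

≈ 22°S, 0°E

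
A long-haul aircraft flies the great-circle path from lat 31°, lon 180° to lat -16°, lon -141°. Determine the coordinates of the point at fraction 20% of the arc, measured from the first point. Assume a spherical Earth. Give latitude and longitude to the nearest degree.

Convert each endpoint to a unit vector on the sphere (x = cos φ cos λ, y = cos φ sin λ, z = sin φ).
The central angle between the endpoints is δ = arccos(p₁·p₂) ≈ 1.049 rad (60.1°).
Interpolate at f = 0.20 with slerp weights a = sin((1−f)δ)/sin δ ≈ 0.858, b = sin(fδ)/sin δ ≈ 0.240.
p = a·p₁ + b·p₂ ≈ (-0.915, -0.145, 0.376); φ = arcsin(p_z) ≈ 22.08°, λ = atan2(p_y, p_x) ≈ -170.98°.

≈ lat 22°, lon -171°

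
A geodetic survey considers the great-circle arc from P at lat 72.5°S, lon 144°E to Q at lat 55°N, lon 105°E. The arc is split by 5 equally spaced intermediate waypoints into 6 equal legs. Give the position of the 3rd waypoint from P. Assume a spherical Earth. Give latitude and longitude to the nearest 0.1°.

≈ lat 9.2°S, lon 118.2°E

Write both endpoints as unit vectors p₁, p₂ with components (cos φ cos λ, cos φ sin λ, sin φ).
The central angle between the endpoints is δ = arccos(p₁·p₂) ≈ 2.275 rad (130.3°).
Interpolate at f = 3/6 with slerp weights a = sin((1−f)δ)/sin δ ≈ 1.190, b = sin(fδ)/sin δ ≈ 1.190.
p = a·p₁ + b·p₂ ≈ (-0.466, 0.870, -0.160); φ = arcsin(p_z) ≈ -9.22°, λ = atan2(p_y, p_x) ≈ 118.19°.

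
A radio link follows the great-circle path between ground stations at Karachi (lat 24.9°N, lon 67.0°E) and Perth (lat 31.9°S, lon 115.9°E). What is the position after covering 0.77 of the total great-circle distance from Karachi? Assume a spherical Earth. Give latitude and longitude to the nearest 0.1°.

≈ lat 19.4°S, lon 103.2°E

Convert each endpoint to a unit vector on the sphere (x = cos φ cos λ, y = cos φ sin λ, z = sin φ).
The central angle between the endpoints is δ = arccos(p₁·p₂) ≈ 1.283 rad (73.5°).
Interpolate at f = 0.77 with slerp weights a = sin((1−f)δ)/sin δ ≈ 0.303, b = sin(fδ)/sin δ ≈ 0.871.
p = a·p₁ + b·p₂ ≈ (-0.215, 0.918, -0.332); φ = arcsin(p_z) ≈ -19.42°, λ = atan2(p_y, p_x) ≈ 103.20°.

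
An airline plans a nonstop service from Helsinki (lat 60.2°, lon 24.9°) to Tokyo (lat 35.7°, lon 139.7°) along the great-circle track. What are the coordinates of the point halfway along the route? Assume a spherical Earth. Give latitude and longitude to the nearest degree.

Write both endpoints as unit vectors p₁, p₂ with components (cos φ cos λ, cos φ sin λ, sin φ).
The central angle between the endpoints is δ = arccos(p₁·p₂) ≈ 1.227 rad (70.3°).
Interpolate at f = 1/2 with slerp weights a = sin((1−f)δ)/sin δ ≈ 0.612, b = sin(fδ)/sin δ ≈ 0.612.
p = a·p₁ + b·p₂ ≈ (-0.103, 0.449, 0.887); φ = arcsin(p_z) ≈ 62.56°, λ = atan2(p_y, p_x) ≈ 102.93°.

≈ lat 63°, lon 103°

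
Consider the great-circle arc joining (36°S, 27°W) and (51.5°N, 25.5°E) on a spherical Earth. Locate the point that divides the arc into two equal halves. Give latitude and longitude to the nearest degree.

≈ (9°N, 4°W)

Write both endpoints as unit vectors p₁, p₂ with components (cos φ cos λ, cos φ sin λ, sin φ).
The central angle between the endpoints is δ = arccos(p₁·p₂) ≈ 1.725 rad (98.8°).
Interpolate at f = 1/2 with slerp weights a = sin((1−f)δ)/sin δ ≈ 0.769, b = sin(fδ)/sin δ ≈ 0.769.
p = a·p₁ + b·p₂ ≈ (0.986, -0.076, 0.150); φ = arcsin(p_z) ≈ 8.61°, λ = atan2(p_y, p_x) ≈ -4.43°.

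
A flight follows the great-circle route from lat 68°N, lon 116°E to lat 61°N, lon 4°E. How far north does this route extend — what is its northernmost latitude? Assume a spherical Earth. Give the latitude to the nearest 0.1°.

The great circle lies in the plane with unit normal n̂ = (p₁ × p₂)/|p₁ × p₂|.
Here n̂_z ≈ -0.252; the vertex latitude is φ_max = arccos|n̂_z| ≈ 75.4°.
Check via Clairaut: cos φ_max = |cos φ₁| · sin C = cos(68.0°)·sin(42.2°) ≈ 0.252, again giving ≈ 75.4°.

≈ 75.4°N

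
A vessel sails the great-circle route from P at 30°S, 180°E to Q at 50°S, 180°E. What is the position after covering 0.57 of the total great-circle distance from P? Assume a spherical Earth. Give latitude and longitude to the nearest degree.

Write both endpoints as unit vectors p₁, p₂ with components (cos φ cos λ, cos φ sin λ, sin φ).
The central angle between the endpoints is δ = arccos(p₁·p₂) ≈ 0.349 rad (20.0°).
Interpolate at f = 0.57 with slerp weights a = sin((1−f)δ)/sin δ ≈ 0.437, b = sin(fδ)/sin δ ≈ 0.578.
p = a·p₁ + b·p₂ ≈ (-0.750, 0.000, -0.661); φ = arcsin(p_z) ≈ -41.40°, λ = atan2(p_y, p_x) ≈ 180.00°.

≈ 41°S, 180°E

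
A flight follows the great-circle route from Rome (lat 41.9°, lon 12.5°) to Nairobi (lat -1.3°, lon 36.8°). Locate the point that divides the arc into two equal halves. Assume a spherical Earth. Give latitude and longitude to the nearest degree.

≈ lat 21°, lon 26°

Write both endpoints as unit vectors p₁, p₂ with components (cos φ cos λ, cos φ sin λ, sin φ).
The central angle between the endpoints is δ = arccos(p₁·p₂) ≈ 0.846 rad (48.5°).
Interpolate at f = 1/2 with slerp weights a = sin((1−f)δ)/sin δ ≈ 0.548, b = sin(fδ)/sin δ ≈ 0.548.
p = a·p₁ + b·p₂ ≈ (0.837, 0.417, 0.354); φ = arcsin(p_z) ≈ 20.72°, λ = atan2(p_y, p_x) ≈ 26.46°.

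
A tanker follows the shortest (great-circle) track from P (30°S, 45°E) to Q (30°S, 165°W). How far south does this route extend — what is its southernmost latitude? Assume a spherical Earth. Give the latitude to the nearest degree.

The great circle lies in the plane with unit normal n̂ = (p₁ × p₂)/|p₁ × p₂|.
Here n̂_z ≈ +0.409; the vertex latitude is φ_max = arccos|n̂_z| ≈ 65.9°.

≈ 66°S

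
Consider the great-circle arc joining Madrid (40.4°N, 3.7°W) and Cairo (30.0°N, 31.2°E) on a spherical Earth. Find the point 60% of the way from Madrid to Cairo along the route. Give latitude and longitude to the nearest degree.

≈ (35°N, 18°E)

The haversine formula gives a central angle δ ≈ 0.526 rad (30.1°) between the endpoints.
Interpolate at f = 0.60 with slerp weights a = sin((1−f)δ)/sin δ ≈ 0.416, b = sin(fδ)/sin δ ≈ 0.618.
p = a·p₁ + b·p₂ ≈ (0.774, 0.257, 0.579); φ = arcsin(p_z) ≈ 35.36°, λ = atan2(p_y, p_x) ≈ 18.36°.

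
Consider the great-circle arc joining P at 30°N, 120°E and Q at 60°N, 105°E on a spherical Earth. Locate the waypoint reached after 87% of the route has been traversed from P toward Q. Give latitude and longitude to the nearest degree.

≈ 56°N, 108°E

Write both endpoints as unit vectors p₁, p₂ with components (cos φ cos λ, cos φ sin λ, sin φ).
The central angle between the endpoints is δ = arccos(p₁·p₂) ≈ 0.552 rad (31.6°).
Interpolate at f = 0.87 with slerp weights a = sin((1−f)δ)/sin δ ≈ 0.137, b = sin(fδ)/sin δ ≈ 0.881.
p = a·p₁ + b·p₂ ≈ (-0.173, 0.528, 0.831); φ = arcsin(p_z) ≈ 56.24°, λ = atan2(p_y, p_x) ≈ 108.16°.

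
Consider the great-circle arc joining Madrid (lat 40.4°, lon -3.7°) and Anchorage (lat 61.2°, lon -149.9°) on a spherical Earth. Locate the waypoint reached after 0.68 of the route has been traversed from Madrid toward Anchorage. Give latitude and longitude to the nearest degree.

≈ lat 78°, lon -94°

Convert each endpoint to a unit vector on the sphere (x = cos φ cos λ, y = cos φ sin λ, z = sin φ).
The central angle between the endpoints is δ = arccos(p₁·p₂) ≈ 1.305 rad (74.7°).
Interpolate at f = 0.68 with slerp weights a = sin((1−f)δ)/sin δ ≈ 0.420, b = sin(fδ)/sin δ ≈ 0.804.
p = a·p₁ + b·p₂ ≈ (-0.016, -0.215, 0.977); φ = arcsin(p_z) ≈ 77.56°, λ = atan2(p_y, p_x) ≈ -94.14°.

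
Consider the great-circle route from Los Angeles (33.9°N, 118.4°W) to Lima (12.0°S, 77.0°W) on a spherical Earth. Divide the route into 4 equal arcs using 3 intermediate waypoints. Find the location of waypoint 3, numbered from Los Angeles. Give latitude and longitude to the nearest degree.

The haversine formula gives a central angle δ ≈ 1.055 rad (60.5°) between the endpoints.
Interpolate at f = 3/4 with slerp weights a = sin((1−f)δ)/sin δ ≈ 0.300, b = sin(fδ)/sin δ ≈ 0.818.
p = a·p₁ + b·p₂ ≈ (0.062, -0.998, -0.003); φ = arcsin(p_z) ≈ -0.16°, λ = atan2(p_y, p_x) ≈ -86.47°.

≈ 0°N, 86°W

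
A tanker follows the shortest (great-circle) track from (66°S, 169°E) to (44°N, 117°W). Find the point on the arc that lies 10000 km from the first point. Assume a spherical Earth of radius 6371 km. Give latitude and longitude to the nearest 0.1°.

Write both endpoints as unit vectors p₁, p₂ with components (cos φ cos λ, cos φ sin λ, sin φ).
The central angle between the endpoints is δ = arccos(p₁·p₂) ≈ 2.158 rad (123.6°). The total great-circle distance is δ·R ≈ 2.158 × 6371 ≈ 13748 km, so the target fraction is f = 10000/13748 ≈ 0.727.
Interpolate at f ≈ 0.727 with slerp weights a = sin((1−f)δ)/sin δ ≈ 0.667, b = sin(fδ)/sin δ ≈ 1.201.
p = a·p₁ + b·p₂ ≈ (-0.658, -0.718, 0.225); φ = arcsin(p_z) ≈ 13.03°, λ = atan2(p_y, p_x) ≈ -132.52°.

≈ (13.0°N, 132.5°W)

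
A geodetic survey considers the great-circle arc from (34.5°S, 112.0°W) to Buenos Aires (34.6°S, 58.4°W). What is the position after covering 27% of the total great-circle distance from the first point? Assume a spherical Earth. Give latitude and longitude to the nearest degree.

≈ (37°S, 98°W)

From cos δ = sin φ₁ sin φ₂ + cos φ₁ cos φ₂ cos Δλ, the central angle is δ ≈ 0.761 rad (43.6°).
Interpolate at f = 0.27 with slerp weights a = sin((1−f)δ)/sin δ ≈ 0.765, b = sin(fδ)/sin δ ≈ 0.296.
p = a·p₁ + b·p₂ ≈ (-0.108, -0.792, -0.601); φ = arcsin(p_z) ≈ -36.95°, λ = atan2(p_y, p_x) ≈ -97.80°.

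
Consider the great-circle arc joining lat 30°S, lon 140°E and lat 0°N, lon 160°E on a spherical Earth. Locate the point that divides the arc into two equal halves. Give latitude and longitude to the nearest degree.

≈ lat 15°S, lon 151°E

Write both endpoints as unit vectors p₁, p₂ with components (cos φ cos λ, cos φ sin λ, sin φ).
The central angle between the endpoints is δ = arccos(p₁·p₂) ≈ 0.620 rad (35.5°).
Interpolate at f = 1/2 with slerp weights a = sin((1−f)δ)/sin δ ≈ 0.525, b = sin(fδ)/sin δ ≈ 0.525.
p = a·p₁ + b·p₂ ≈ (-0.842, 0.472, -0.263); φ = arcsin(p_z) ≈ -15.22°, λ = atan2(p_y, p_x) ≈ 150.73°.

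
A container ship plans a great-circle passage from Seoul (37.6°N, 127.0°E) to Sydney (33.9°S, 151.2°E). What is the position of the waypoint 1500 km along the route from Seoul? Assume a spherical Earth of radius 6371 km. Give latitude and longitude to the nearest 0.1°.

≈ 24.9°N, 132.2°E

Convert each endpoint to a unit vector on the sphere (x = cos φ cos λ, y = cos φ sin λ, z = sin φ).
The central angle between the endpoints is δ = arccos(p₁·p₂) ≈ 1.308 rad (75.0°). The total great-circle distance is δ·R ≈ 1.308 × 6371 ≈ 8335 km, so the target fraction is f = 1500/8335 ≈ 0.180.
Interpolate at f ≈ 0.180 with slerp weights a = sin((1−f)δ)/sin δ ≈ 0.910, b = sin(fδ)/sin δ ≈ 0.242.
p = a·p₁ + b·p₂ ≈ (-0.609, 0.672, 0.420); φ = arcsin(p_z) ≈ 24.86°, λ = atan2(p_y, p_x) ≈ 132.20°.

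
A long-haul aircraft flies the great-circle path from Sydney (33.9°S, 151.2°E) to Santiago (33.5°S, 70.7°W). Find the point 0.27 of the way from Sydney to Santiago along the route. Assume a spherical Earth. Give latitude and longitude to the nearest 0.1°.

Convert each endpoint to a unit vector on the sphere (x = cos φ cos λ, y = cos φ sin λ, z = sin φ).
The central angle between the endpoints is δ = arccos(p₁·p₂) ≈ 1.780 rad (102.0°).
Interpolate at f = 0.27 with slerp weights a = sin((1−f)δ)/sin δ ≈ 0.985, b = sin(fδ)/sin δ ≈ 0.472.
p = a·p₁ + b·p₂ ≈ (-0.586, 0.022, -0.810); φ = arcsin(p_z) ≈ -54.10°, λ = atan2(p_y, p_x) ≈ 177.86°.

≈ (54.1°S, 177.9°E)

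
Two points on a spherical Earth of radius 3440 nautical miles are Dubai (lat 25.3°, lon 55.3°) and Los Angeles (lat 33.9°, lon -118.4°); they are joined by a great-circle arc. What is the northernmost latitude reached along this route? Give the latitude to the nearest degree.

The great circle lies in the plane with unit normal n̂ = (p₁ × p₂)/|p₁ × p₂|.
Here n̂_z ≈ -0.096; the vertex latitude is φ_max = arccos|n̂_z| ≈ 84.5°.
Check via Clairaut: cos φ_max = |cos φ₁| · sin C = cos(25.3°)·sin(6.1°) ≈ 0.096, again giving ≈ 84.5°.

≈ 85°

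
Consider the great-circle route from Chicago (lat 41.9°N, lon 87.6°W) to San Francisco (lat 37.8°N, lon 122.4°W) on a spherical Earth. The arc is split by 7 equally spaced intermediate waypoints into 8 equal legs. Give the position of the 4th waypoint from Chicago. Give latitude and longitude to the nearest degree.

≈ lat 41°N, lon 106°W

Write both endpoints as unit vectors p₁, p₂ with components (cos φ cos λ, cos φ sin λ, sin φ).
The central angle between the endpoints is δ = arccos(p₁·p₂) ≈ 0.468 rad (26.8°).
Interpolate at f = 4/8 with slerp weights a = sin((1−f)δ)/sin δ ≈ 0.514, b = sin(fδ)/sin δ ≈ 0.514.
p = a·p₁ + b·p₂ ≈ (-0.202, -0.725, 0.658); φ = arcsin(p_z) ≈ 41.17°, λ = atan2(p_y, p_x) ≈ -105.54°.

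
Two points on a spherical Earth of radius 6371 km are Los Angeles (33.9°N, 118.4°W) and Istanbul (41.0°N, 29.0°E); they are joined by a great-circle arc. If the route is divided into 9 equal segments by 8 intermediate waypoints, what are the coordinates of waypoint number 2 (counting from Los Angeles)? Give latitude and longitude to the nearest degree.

≈ 53°N, 103°W

Write both endpoints as unit vectors p₁, p₂ with components (cos φ cos λ, cos φ sin λ, sin φ).
The central angle between the endpoints is δ = arccos(p₁·p₂) ≈ 1.733 rad (99.3°).
Interpolate at f = 2/9 with slerp weights a = sin((1−f)δ)/sin δ ≈ 0.988, b = sin(fδ)/sin δ ≈ 0.381.
p = a·p₁ + b·p₂ ≈ (-0.139, -0.582, 0.801); φ = arcsin(p_z) ≈ 53.23°, λ = atan2(p_y, p_x) ≈ -103.41°.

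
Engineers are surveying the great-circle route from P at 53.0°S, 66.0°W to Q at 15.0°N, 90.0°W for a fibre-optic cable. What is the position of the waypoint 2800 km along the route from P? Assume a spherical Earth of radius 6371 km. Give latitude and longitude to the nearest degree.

From cos δ = sin φ₁ sin φ₂ + cos φ₁ cos φ₂ cos Δλ, the central angle is δ ≈ 1.240 rad (71.1°). The total great-circle distance is δ·R ≈ 1.240 × 6371 ≈ 7903 km, so the target fraction is f = 2800/7903 ≈ 0.354.
Interpolate at f ≈ 0.354 with slerp weights a = sin((1−f)δ)/sin δ ≈ 0.759, b = sin(fδ)/sin δ ≈ 0.450.
p = a·p₁ + b·p₂ ≈ (0.186, -0.852, -0.490); φ = arcsin(p_z) ≈ -29.33°, λ = atan2(p_y, p_x) ≈ -77.69°.

≈ 29°S, 78°W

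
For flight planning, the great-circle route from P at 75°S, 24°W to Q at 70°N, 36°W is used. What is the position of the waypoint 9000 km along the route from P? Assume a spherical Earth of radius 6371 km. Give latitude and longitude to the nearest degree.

≈ 6°N, 31°W

Write both endpoints as unit vectors p₁, p₂ with components (cos φ cos λ, cos φ sin λ, sin φ).
The central angle between the endpoints is δ = arccos(p₁·p₂) ≈ 2.534 rad (145.2°). The total great-circle distance is δ·R ≈ 2.534 × 6371 ≈ 16145 km, so the target fraction is f = 9000/16145 ≈ 0.557.
Interpolate at f ≈ 0.557 with slerp weights a = sin((1−f)δ)/sin δ ≈ 1.578, b = sin(fδ)/sin δ ≈ 1.730.
p = a·p₁ + b·p₂ ≈ (0.852, -0.514, 0.101); φ = arcsin(p_z) ≈ 5.82°, λ = atan2(p_y, p_x) ≈ -31.10°.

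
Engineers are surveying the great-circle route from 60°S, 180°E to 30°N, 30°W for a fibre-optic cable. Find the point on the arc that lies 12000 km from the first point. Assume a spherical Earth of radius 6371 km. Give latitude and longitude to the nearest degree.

≈ 3°S, 44°W

Convert each endpoint to a unit vector on the sphere (x = cos φ cos λ, y = cos φ sin λ, z = sin φ).
The central angle between the endpoints is δ = arccos(p₁·p₂) ≈ 2.512 rad (143.9°). The total great-circle distance is δ·R ≈ 2.512 × 6371 ≈ 16001 km, so the target fraction is f = 12000/16001 ≈ 0.750.
Interpolate at f ≈ 0.750 with slerp weights a = sin((1−f)δ)/sin δ ≈ 0.997, b = sin(fδ)/sin δ ≈ 1.615.
p = a·p₁ + b·p₂ ≈ (0.713, -0.699, -0.056); φ = arcsin(p_z) ≈ -3.22°, λ = atan2(p_y, p_x) ≈ -44.46°.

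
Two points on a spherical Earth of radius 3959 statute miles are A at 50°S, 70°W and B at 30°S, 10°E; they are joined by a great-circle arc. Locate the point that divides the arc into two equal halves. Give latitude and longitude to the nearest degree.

Write both endpoints as unit vectors p₁, p₂ with components (cos φ cos λ, cos φ sin λ, sin φ).
The central angle between the endpoints is δ = arccos(p₁·p₂) ≈ 1.070 rad (61.3°).
Interpolate at f = 1/2 with slerp weights a = sin((1−f)δ)/sin δ ≈ 0.581, b = sin(fδ)/sin δ ≈ 0.581.
p = a·p₁ + b·p₂ ≈ (0.624, -0.264, -0.736); φ = arcsin(p_z) ≈ -47.39°, λ = atan2(p_y, p_x) ≈ -22.92°.

≈ 47°S, 23°W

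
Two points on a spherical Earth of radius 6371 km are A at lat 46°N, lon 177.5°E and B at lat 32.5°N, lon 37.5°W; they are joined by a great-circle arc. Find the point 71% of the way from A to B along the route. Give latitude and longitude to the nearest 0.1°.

≈ lat 56.6°N, lon 57.2°W

Convert each endpoint to a unit vector on the sphere (x = cos φ cos λ, y = cos φ sin λ, z = sin φ).
The central angle between the endpoints is δ = arccos(p₁·p₂) ≈ 1.664 rad (95.4°).
Interpolate at f = 0.71 with slerp weights a = sin((1−f)δ)/sin δ ≈ 0.466, b = sin(fδ)/sin δ ≈ 0.929.
p = a·p₁ + b·p₂ ≈ (0.298, -0.463, 0.835); φ = arcsin(p_z) ≈ 56.58°, λ = atan2(p_y, p_x) ≈ -57.21°.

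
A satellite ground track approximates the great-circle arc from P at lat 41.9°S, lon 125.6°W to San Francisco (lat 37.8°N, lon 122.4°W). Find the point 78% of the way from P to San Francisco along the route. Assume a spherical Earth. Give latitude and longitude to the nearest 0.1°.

From cos δ = sin φ₁ sin φ₂ + cos φ₁ cos φ₂ cos Δλ, the central angle is δ ≈ 1.392 rad (79.8°).
Interpolate at f = 0.78 with slerp weights a = sin((1−f)δ)/sin δ ≈ 0.306, b = sin(fδ)/sin δ ≈ 0.899.
p = a·p₁ + b·p₂ ≈ (-0.513, -0.785, 0.346); φ = arcsin(p_z) ≈ 20.27°, λ = atan2(p_y, p_x) ≈ -123.18°.

≈ lat 20.3°N, lon 123.2°W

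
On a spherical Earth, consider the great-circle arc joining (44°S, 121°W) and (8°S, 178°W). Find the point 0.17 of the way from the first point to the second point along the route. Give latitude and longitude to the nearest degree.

≈ (40°S, 134°W)

The haversine formula gives a central angle δ ≈ 1.065 rad (61.0°) between the endpoints.
Interpolate at f = 0.17 with slerp weights a = sin((1−f)δ)/sin δ ≈ 0.884, b = sin(fδ)/sin δ ≈ 0.206.
p = a·p₁ + b·p₂ ≈ (-0.531, -0.552, -0.643); φ = arcsin(p_z) ≈ -39.99°, λ = atan2(p_y, p_x) ≈ -133.89°.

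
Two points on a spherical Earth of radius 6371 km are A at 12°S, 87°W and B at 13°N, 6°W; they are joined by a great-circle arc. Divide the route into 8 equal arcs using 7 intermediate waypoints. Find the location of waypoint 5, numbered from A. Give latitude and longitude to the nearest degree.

≈ 4°N, 37°W

From cos δ = sin φ₁ sin φ₂ + cos φ₁ cos φ₂ cos Δλ, the central angle is δ ≈ 1.468 rad (84.1°).
Interpolate at f = 5/8 with slerp weights a = sin((1−f)δ)/sin δ ≈ 0.526, b = sin(fδ)/sin δ ≈ 0.798.
p = a·p₁ + b·p₂ ≈ (0.801, -0.595, 0.070); φ = arcsin(p_z) ≈ 4.03°, λ = atan2(p_y, p_x) ≈ -36.62°.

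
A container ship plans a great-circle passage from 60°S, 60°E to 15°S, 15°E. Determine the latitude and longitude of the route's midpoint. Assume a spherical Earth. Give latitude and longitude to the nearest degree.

Convert each endpoint to a unit vector on the sphere (x = cos φ cos λ, y = cos φ sin λ, z = sin φ).
The central angle between the endpoints is δ = arccos(p₁·p₂) ≈ 0.970 rad (55.6°).
Interpolate at f = 1/2 with slerp weights a = sin((1−f)δ)/sin δ ≈ 0.565, b = sin(fδ)/sin δ ≈ 0.565.
p = a·p₁ + b·p₂ ≈ (0.669, 0.386, -0.636); φ = arcsin(p_z) ≈ -39.47°, λ = atan2(p_y, p_x) ≈ 30.00°.

≈ 39°S, 30°E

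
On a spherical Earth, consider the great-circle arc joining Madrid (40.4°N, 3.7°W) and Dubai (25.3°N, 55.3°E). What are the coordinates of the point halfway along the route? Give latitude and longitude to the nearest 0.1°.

≈ 36.5°N, 28.6°E

Convert each endpoint to a unit vector on the sphere (x = cos φ cos λ, y = cos φ sin λ, z = sin φ).
The central angle between the endpoints is δ = arccos(p₁·p₂) ≈ 0.887 rad (50.8°).
Interpolate at f = 1/2 with slerp weights a = sin((1−f)δ)/sin δ ≈ 0.554, b = sin(fδ)/sin δ ≈ 0.554.
p = a·p₁ + b·p₂ ≈ (0.706, 0.384, 0.595); φ = arcsin(p_z) ≈ 36.54°, λ = atan2(p_y, p_x) ≈ 28.57°.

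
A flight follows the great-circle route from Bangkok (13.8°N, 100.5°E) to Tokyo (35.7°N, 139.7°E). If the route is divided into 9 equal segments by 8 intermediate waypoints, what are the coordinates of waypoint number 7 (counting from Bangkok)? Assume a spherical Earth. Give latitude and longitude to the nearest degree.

Write both endpoints as unit vectors p₁, p₂ with components (cos φ cos λ, cos φ sin λ, sin φ).
The central angle between the endpoints is δ = arccos(p₁·p₂) ≈ 0.722 rad (41.4°).
Interpolate at f = 7/9 with slerp weights a = sin((1−f)δ)/sin δ ≈ 0.242, b = sin(fδ)/sin δ ≈ 0.806.
p = a·p₁ + b·p₂ ≈ (-0.542, 0.654, 0.528); φ = arcsin(p_z) ≈ 31.86°, λ = atan2(p_y, p_x) ≈ 129.64°.

≈ 32°N, 130°E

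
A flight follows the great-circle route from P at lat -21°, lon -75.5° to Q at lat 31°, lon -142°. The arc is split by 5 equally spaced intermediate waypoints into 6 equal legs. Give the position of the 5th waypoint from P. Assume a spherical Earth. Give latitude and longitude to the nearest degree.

≈ lat 23°, lon -129°

Convert each endpoint to a unit vector on the sphere (x = cos φ cos λ, y = cos φ sin λ, z = sin φ).
The central angle between the endpoints is δ = arccos(p₁·p₂) ≈ 1.436 rad (82.3°).
Interpolate at f = 5/6 with slerp weights a = sin((1−f)δ)/sin δ ≈ 0.239, b = sin(fδ)/sin δ ≈ 0.939.
p = a·p₁ + b·p₂ ≈ (-0.579, -0.712, 0.398); φ = arcsin(p_z) ≈ 23.46°, λ = atan2(p_y, p_x) ≈ -129.10°.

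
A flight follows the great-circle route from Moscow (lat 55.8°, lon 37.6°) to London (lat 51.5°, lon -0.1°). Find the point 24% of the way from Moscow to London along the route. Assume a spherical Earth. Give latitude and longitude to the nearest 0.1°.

≈ lat 55.9°, lon 28.0°

From cos δ = sin φ₁ sin φ₂ + cos φ₁ cos φ₂ cos Δλ, the central angle is δ ≈ 0.392 rad (22.5°).
Interpolate at f = 0.24 with slerp weights a = sin((1−f)δ)/sin δ ≈ 0.768, b = sin(fδ)/sin δ ≈ 0.246.
p = a·p₁ + b·p₂ ≈ (0.495, 0.263, 0.828); φ = arcsin(p_z) ≈ 55.89°, λ = atan2(p_y, p_x) ≈ 27.99°.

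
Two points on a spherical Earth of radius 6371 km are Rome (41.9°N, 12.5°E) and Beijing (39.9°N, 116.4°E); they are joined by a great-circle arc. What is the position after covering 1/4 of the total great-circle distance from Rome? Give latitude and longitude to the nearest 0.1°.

From cos δ = sin φ₁ sin φ₂ + cos φ₁ cos φ₂ cos Δλ, the central angle is δ ≈ 1.275 rad (73.1°).
Interpolate at f = 1/4 with slerp weights a = sin((1−f)δ)/sin δ ≈ 0.854, b = sin(fδ)/sin δ ≈ 0.328.
p = a·p₁ + b·p₂ ≈ (0.509, 0.363, 0.781); φ = arcsin(p_z) ≈ 51.32°, λ = atan2(p_y, p_x) ≈ 35.48°.

≈ 51.3°N, 35.5°E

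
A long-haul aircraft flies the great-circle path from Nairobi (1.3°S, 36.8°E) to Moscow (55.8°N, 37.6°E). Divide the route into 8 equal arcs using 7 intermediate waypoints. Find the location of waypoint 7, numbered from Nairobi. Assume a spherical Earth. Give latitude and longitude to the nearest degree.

From cos δ = sin φ₁ sin φ₂ + cos φ₁ cos φ₂ cos Δλ, the central angle is δ ≈ 0.997 rad (57.1°).
Interpolate at f = 7/8 with slerp weights a = sin((1−f)δ)/sin δ ≈ 0.148, b = sin(fδ)/sin δ ≈ 0.912.
p = a·p₁ + b·p₂ ≈ (0.525, 0.401, 0.751); φ = arcsin(p_z) ≈ 48.66°, λ = atan2(p_y, p_x) ≈ 37.42°.

≈ (49°N, 37°E)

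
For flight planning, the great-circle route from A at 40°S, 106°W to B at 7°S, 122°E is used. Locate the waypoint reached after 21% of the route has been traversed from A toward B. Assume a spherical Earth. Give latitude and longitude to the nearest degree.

Write both endpoints as unit vectors p₁, p₂ with components (cos φ cos λ, cos φ sin λ, sin φ).
The central angle between the endpoints is δ = arccos(p₁·p₂) ≈ 2.016 rad (115.5°).
Interpolate at f = 0.21 with slerp weights a = sin((1−f)δ)/sin δ ≈ 1.108, b = sin(fδ)/sin δ ≈ 0.455.
p = a·p₁ + b·p₂ ≈ (-0.473, -0.433, -0.767); φ = arcsin(p_z) ≈ -50.12°, λ = atan2(p_y, p_x) ≈ -137.57°.

≈ 50°S, 138°W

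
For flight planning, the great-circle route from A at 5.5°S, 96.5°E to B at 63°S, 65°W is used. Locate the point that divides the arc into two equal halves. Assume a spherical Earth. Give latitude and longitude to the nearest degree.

≈ 59°S, 82°E

Write both endpoints as unit vectors p₁, p₂ with components (cos φ cos λ, cos φ sin λ, sin φ).
The central angle between the endpoints is δ = arccos(p₁·p₂) ≈ 1.921 rad (110.1°).
Interpolate at f = 1/2 with slerp weights a = sin((1−f)δ)/sin δ ≈ 0.872, b = sin(fδ)/sin δ ≈ 0.872.
p = a·p₁ + b·p₂ ≈ (0.069, 0.504, -0.861); φ = arcsin(p_z) ≈ -59.43°, λ = atan2(p_y, p_x) ≈ 82.19°.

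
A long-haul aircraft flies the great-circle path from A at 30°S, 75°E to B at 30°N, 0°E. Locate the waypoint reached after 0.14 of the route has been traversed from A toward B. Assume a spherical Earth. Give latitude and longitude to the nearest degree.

≈ 22°S, 63°E

Convert each endpoint to a unit vector on the sphere (x = cos φ cos λ, y = cos φ sin λ, z = sin φ).
The central angle between the endpoints is δ = arccos(p₁·p₂) ≈ 1.627 rad (93.2°).
Interpolate at f = 0.14 with slerp weights a = sin((1−f)δ)/sin δ ≈ 0.987, b = sin(fδ)/sin δ ≈ 0.226.
p = a·p₁ + b·p₂ ≈ (0.417, 0.825, -0.380); φ = arcsin(p_z) ≈ -22.35°, λ = atan2(p_y, p_x) ≈ 63.20°.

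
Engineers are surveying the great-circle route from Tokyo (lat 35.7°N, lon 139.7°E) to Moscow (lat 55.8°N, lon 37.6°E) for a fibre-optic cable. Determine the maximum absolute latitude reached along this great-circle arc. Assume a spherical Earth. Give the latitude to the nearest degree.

The great circle lies in the plane with unit normal n̂ = (p₁ × p₂)/|p₁ × p₂|.
Here n̂_z ≈ -0.484; the vertex latitude is φ_max = arccos|n̂_z| ≈ 61.1°.

≈ 61°N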